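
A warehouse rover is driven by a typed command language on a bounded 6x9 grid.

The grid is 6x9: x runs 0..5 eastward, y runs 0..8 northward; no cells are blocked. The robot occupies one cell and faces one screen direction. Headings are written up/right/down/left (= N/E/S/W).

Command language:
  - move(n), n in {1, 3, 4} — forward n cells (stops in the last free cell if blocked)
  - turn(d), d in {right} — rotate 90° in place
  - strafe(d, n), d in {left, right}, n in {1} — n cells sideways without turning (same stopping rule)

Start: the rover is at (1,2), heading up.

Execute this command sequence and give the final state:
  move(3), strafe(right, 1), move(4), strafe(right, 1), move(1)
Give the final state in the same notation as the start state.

from: at (1,2), heading up
[1] after move(3): at (1,5), heading up
[2] after strafe(right, 1): at (2,5), heading up
[3] after move(4): at (2,8), heading up
[4] after strafe(right, 1): at (3,8), heading up
[5] after move(1): at (3,8), heading up

at (3,8), heading up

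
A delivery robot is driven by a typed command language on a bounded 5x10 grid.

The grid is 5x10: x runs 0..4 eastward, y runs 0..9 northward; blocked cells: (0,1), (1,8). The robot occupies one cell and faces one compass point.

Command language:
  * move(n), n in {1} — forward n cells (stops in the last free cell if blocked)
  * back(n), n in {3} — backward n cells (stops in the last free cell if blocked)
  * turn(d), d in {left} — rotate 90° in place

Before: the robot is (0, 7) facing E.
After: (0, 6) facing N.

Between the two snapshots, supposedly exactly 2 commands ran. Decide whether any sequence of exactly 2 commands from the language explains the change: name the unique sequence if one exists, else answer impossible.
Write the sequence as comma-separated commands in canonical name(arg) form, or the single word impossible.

impossible

no 2-step route produces this change.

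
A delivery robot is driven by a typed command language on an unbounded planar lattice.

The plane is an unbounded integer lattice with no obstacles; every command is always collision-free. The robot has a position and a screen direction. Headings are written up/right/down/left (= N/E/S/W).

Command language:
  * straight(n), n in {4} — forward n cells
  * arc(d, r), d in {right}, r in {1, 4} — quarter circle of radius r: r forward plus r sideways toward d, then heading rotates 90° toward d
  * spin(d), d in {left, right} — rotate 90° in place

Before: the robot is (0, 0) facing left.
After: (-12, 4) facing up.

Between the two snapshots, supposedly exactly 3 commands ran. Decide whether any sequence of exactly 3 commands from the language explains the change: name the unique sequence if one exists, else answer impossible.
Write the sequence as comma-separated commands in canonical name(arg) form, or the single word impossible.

key: position moved to (-12,4) AND the heading swung to N — translation plus rotation needed
from: (0, 0) facing left
1. straight(4) → (-4, 0) facing left
2. straight(4) → (-8, 0) facing left
3. arc(right, 4) → (-12, 4) facing up
uniquely the one of 125 3-step routes that fits.

straight(4), straight(4), arc(right, 4)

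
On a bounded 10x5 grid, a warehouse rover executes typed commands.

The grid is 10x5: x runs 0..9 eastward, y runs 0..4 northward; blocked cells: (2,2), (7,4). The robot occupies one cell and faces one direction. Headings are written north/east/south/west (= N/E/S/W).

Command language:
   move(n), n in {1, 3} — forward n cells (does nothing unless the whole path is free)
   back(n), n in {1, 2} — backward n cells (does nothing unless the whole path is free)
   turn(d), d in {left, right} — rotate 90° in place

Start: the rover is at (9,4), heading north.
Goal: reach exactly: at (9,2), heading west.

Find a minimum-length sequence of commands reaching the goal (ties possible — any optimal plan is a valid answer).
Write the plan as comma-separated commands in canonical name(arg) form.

back(2), turn(left)

start: at (9,4), heading north
1. back(2) → at (9,2), heading north
2. turn(left) → at (9,2), heading west
no 1-step plan works, so 2 is optimal.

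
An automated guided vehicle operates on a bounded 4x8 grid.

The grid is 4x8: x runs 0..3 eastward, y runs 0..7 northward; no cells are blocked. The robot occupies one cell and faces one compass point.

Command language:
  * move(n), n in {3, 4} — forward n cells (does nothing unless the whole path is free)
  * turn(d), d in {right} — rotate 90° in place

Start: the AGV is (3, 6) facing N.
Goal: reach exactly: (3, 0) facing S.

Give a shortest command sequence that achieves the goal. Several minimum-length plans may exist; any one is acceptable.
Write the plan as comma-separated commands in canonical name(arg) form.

turn(right), turn(right), move(3), move(3)

start: (3, 6) facing N
t=1 turn(right) ⇒ (3, 6) facing E
t=2 turn(right) ⇒ (3, 6) facing S
t=3 move(3) ⇒ (3, 3) facing S
t=4 move(3) ⇒ (3, 0) facing S
nothing shorter than 4 reaches the goal.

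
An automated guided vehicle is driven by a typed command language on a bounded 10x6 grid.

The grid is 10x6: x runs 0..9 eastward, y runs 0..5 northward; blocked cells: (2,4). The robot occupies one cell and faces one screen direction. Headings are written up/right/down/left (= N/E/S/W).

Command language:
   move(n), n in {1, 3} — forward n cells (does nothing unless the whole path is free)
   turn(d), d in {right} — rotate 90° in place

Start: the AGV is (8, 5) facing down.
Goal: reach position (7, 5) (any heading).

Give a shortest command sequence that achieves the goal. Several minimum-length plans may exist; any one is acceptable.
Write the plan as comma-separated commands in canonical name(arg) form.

turn(right), move(1)

begin: (8, 5) facing down
step 1 (turn(right)): (8, 5) facing left
step 2 (move(1)): (7, 5) facing left
minimal: 2 command(s), checked below 2.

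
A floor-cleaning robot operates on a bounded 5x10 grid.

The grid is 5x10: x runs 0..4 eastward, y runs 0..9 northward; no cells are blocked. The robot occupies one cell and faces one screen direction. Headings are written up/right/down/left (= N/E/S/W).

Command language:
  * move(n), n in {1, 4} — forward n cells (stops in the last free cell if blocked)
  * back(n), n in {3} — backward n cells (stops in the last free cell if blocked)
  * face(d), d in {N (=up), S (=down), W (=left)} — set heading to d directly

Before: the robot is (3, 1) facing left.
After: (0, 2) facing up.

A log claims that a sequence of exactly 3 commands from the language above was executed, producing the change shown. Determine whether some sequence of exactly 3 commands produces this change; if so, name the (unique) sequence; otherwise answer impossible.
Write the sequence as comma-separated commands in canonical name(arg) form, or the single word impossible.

move(4), face(N), move(1)

key: position moved to (0,2) AND the heading swung to N — translation plus rotation needed
start: (3, 1) facing left
[1] after move(4): (0, 1) facing left
[2] after face(N): (0, 1) facing up
[3] after move(1): (0, 2) facing up
all 216 alternatives checked — unique.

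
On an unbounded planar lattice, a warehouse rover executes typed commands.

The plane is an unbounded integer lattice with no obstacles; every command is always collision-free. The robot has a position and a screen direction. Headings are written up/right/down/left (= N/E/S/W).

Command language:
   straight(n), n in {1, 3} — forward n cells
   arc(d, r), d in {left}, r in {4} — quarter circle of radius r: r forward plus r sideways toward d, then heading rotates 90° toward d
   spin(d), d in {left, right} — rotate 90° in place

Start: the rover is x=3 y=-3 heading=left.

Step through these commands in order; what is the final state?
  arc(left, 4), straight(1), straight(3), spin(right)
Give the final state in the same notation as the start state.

x=-1 y=-11 heading=left

t0: x=3 y=-3 heading=left
[1] after arc(left, 4): x=-1 y=-7 heading=down
[2] after straight(1): x=-1 y=-8 heading=down
[3] after straight(3): x=-1 y=-11 heading=down
[4] after spin(right): x=-1 y=-11 heading=left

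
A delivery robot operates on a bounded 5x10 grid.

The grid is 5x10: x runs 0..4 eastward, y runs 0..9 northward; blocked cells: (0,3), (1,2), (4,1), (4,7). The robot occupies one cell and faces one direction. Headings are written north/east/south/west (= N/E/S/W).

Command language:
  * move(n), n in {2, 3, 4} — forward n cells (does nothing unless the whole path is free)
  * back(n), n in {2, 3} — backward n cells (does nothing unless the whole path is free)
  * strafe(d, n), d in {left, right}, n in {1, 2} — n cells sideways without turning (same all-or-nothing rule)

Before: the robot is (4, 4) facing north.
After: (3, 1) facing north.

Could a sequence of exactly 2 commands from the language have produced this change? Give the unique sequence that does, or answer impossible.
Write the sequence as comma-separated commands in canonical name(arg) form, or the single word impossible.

strafe(left, 1), back(3)

key: heading stays N — no command in the sequence turns
initial: (4, 4) facing north
step 1 (strafe(left, 1)): (3, 4) facing north
step 2 (back(3)): (3, 1) facing north
uniquely the one of 81 2-step routes that fits.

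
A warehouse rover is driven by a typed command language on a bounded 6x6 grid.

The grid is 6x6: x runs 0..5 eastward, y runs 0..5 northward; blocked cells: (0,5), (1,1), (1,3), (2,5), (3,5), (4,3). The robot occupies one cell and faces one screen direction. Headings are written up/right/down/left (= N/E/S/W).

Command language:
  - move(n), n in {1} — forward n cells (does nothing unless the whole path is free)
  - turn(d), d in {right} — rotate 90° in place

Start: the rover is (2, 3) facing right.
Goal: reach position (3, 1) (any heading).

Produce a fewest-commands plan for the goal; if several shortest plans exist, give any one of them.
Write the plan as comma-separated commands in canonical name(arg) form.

start: (2, 3) facing right
1. move(1) → (3, 3) facing right
2. turn(right) → (3, 3) facing down
3. move(1) → (3, 2) facing down
4. move(1) → (3, 1) facing down
shorter routes all fall short; 4 is best.

move(1), turn(right), move(1), move(1)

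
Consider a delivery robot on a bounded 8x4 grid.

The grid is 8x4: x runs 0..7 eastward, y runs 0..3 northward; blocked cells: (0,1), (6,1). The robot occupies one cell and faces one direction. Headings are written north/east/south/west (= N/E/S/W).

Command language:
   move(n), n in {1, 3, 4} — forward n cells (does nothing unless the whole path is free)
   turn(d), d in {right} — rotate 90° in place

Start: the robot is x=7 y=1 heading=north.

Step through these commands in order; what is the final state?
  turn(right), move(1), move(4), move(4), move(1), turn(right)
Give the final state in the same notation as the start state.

x=7 y=1 heading=south

start: x=7 y=1 heading=north
step 1 (turn(right)): x=7 y=1 heading=east
step 2 (move(1)): x=7 y=1 heading=east
step 3 (move(4)): x=7 y=1 heading=east
step 4 (move(4)): x=7 y=1 heading=east
step 5 (move(1)): x=7 y=1 heading=east
step 6 (turn(right)): x=7 y=1 heading=south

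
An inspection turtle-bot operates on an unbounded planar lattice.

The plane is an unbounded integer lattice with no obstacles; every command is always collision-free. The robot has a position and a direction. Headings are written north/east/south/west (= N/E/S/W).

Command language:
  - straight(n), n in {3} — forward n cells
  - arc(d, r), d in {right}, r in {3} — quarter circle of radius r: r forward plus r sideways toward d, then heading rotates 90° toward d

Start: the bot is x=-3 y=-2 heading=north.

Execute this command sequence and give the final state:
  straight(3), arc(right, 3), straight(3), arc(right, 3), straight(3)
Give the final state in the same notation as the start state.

start: x=-3 y=-2 heading=north
[1] after straight(3): x=-3 y=1 heading=north
[2] after arc(right, 3): x=0 y=4 heading=east
[3] after straight(3): x=3 y=4 heading=east
[4] after arc(right, 3): x=6 y=1 heading=south
[5] after straight(3): x=6 y=-2 heading=south

x=6 y=-2 heading=south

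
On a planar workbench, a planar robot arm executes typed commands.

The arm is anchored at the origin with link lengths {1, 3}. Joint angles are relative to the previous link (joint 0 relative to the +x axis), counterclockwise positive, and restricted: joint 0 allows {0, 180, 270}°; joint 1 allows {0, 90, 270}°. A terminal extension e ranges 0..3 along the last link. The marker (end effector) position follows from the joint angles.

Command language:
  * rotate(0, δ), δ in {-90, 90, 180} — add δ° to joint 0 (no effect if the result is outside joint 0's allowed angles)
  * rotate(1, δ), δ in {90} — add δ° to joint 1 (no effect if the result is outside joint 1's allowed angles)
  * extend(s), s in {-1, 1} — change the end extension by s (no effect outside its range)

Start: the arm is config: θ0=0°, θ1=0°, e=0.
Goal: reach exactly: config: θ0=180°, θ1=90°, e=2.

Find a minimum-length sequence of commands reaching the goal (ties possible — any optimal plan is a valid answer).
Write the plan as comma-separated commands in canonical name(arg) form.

rotate(1, 90), rotate(0, 180), extend(1), extend(1)

from: config: θ0=0°, θ1=0°, e=0
[1] after rotate(1, 90): config: θ0=0°, θ1=90°, e=0
[2] after rotate(0, 180): config: θ0=180°, θ1=90°, e=0
[3] after extend(1): config: θ0=180°, θ1=90°, e=1
[4] after extend(1): config: θ0=180°, θ1=90°, e=2
minimal: 4 command(s), checked below 4.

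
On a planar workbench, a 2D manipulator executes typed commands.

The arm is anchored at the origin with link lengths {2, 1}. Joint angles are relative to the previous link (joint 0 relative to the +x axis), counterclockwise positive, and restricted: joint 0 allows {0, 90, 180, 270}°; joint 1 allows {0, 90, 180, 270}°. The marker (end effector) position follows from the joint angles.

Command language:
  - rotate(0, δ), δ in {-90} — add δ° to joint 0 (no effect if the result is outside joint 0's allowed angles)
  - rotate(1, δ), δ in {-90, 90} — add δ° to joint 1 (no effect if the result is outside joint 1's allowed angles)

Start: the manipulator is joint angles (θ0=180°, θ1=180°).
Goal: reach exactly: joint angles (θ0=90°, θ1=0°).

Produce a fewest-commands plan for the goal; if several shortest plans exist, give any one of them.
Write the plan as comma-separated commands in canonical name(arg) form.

rotate(1, -90), rotate(1, -90), rotate(0, -90)

begin: joint angles (θ0=180°, θ1=180°)
step 1 (rotate(1, -90)): joint angles (θ0=180°, θ1=90°)
step 2 (rotate(1, -90)): joint angles (θ0=180°, θ1=0°)
step 3 (rotate(0, -90)): joint angles (θ0=90°, θ1=0°)
no 2-step plan works, so 3 is optimal.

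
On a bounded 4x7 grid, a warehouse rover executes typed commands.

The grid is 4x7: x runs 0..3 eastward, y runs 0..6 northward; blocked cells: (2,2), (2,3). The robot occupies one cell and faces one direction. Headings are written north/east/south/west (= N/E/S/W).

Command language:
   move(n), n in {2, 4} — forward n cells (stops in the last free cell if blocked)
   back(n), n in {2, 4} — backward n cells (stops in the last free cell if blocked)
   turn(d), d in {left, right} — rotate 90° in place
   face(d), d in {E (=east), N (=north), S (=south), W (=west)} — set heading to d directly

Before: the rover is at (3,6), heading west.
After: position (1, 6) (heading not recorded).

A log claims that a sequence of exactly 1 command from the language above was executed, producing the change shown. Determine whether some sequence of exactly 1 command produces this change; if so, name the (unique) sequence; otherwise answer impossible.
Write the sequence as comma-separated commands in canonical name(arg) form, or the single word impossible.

move(2)

begin: at (3,6), heading west
[1] after move(2): at (1,6), heading west
uniquely the one of 10 1-step routes that fits.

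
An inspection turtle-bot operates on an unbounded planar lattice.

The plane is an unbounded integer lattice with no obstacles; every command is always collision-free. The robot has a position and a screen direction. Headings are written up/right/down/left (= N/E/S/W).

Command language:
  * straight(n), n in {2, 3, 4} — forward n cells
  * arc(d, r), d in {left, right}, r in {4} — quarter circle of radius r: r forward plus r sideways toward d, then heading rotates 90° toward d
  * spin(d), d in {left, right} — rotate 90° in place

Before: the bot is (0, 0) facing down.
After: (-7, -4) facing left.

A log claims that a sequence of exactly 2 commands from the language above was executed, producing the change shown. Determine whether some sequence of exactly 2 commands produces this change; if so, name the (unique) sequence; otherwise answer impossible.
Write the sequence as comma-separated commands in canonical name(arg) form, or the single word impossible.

arc(right, 4), straight(3)

key: cell and facing (now W) both changed — the 2 commands mix motion and turning
begin: (0, 0) facing down
1. arc(right, 4) → (-4, -4) facing left
2. straight(3) → (-7, -4) facing left
no other 2-command option fits: unique.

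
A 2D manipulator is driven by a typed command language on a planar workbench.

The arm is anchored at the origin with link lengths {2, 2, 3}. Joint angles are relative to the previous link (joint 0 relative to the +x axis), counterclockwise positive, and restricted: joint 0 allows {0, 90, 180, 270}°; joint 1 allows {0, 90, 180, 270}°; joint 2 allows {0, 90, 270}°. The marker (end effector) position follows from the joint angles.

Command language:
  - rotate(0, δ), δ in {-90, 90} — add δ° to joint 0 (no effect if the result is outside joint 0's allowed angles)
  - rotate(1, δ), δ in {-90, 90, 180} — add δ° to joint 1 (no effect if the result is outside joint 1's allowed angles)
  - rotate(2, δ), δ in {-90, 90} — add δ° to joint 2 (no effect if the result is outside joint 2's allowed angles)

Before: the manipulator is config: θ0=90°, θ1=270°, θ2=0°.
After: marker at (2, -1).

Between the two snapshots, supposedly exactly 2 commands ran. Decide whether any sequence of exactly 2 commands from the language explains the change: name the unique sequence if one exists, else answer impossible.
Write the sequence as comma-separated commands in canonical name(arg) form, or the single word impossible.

rotate(2, -90), rotate(2, -90)

initial: config: θ0=90°, θ1=270°, θ2=0°
step 1 (rotate(2, -90)): config: θ0=90°, θ1=270°, θ2=270°
step 2 (rotate(2, -90)): config: θ0=90°, θ1=270°, θ2=270°
no other 2-command option fits: unique.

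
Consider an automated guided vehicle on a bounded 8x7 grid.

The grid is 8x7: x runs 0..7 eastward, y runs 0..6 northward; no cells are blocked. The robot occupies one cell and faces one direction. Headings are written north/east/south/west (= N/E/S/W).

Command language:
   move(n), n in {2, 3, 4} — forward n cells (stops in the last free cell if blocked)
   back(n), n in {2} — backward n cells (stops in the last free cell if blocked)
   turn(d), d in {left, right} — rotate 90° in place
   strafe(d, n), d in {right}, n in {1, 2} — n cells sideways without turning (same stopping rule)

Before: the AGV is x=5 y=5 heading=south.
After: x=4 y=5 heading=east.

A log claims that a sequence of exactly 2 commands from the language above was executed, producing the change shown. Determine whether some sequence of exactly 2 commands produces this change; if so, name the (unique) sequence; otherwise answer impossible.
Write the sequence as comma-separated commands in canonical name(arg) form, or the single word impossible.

key: order matters: swapping strafe(right, 1) and turn(left) lands elsewhere
from: x=5 y=5 heading=south
1. strafe(right, 1) → x=4 y=5 heading=south
2. turn(left) → x=4 y=5 heading=east
uniquely the one of 64 2-step routes that fits.

strafe(right, 1), turn(left)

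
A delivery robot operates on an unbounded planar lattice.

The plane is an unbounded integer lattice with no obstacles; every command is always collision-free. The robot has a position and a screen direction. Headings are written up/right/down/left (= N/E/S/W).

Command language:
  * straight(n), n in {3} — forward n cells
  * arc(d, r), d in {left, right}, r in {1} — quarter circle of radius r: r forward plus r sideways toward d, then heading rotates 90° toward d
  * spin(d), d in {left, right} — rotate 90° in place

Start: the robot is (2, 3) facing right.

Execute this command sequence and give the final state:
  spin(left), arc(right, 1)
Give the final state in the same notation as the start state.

start: (2, 3) facing right
1. spin(left) → (2, 3) facing up
2. arc(right, 1) → (3, 4) facing right

(3, 4) facing right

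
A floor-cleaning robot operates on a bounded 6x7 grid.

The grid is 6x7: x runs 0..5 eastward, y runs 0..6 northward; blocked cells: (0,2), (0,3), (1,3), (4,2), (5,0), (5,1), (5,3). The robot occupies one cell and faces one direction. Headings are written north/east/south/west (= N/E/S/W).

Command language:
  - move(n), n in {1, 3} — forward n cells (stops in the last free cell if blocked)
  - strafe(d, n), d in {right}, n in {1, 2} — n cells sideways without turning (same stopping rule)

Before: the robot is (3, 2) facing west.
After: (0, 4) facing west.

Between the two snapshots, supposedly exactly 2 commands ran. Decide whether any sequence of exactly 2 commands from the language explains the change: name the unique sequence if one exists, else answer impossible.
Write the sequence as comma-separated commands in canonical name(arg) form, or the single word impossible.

key: order matters: swapping strafe(right, 2) and move(3) lands elsewhere
initial: (3, 2) facing west
step 1 (strafe(right, 2)): (3, 4) facing west
step 2 (move(3)): (0, 4) facing west
no other 2-command option fits: unique.

strafe(right, 2), move(3)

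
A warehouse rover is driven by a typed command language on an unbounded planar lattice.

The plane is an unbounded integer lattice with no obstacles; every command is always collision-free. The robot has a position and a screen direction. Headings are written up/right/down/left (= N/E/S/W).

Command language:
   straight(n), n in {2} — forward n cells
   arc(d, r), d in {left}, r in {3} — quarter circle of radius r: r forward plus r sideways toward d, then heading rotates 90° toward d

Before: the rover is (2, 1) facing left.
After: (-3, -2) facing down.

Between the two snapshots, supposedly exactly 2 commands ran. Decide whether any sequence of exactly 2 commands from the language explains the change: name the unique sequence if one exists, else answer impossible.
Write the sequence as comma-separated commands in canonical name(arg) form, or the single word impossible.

key: running arc(left, 3) before straight(2) would end elsewhere — order is forced
from: (2, 1) facing left
1. straight(2) → (0, 1) facing left
2. arc(left, 3) → (-3, -2) facing down
all 4 alternatives checked — unique.

straight(2), arc(left, 3)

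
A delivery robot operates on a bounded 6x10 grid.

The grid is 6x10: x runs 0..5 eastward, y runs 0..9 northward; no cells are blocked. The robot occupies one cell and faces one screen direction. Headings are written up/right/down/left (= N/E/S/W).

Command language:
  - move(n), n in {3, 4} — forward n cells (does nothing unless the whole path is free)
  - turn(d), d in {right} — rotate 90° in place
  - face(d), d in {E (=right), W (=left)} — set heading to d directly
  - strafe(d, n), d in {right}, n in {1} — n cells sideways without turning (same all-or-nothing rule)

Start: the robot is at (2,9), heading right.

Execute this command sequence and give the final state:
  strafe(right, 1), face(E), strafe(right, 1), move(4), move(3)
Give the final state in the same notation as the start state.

start: at (2,9), heading right
t=1 strafe(right, 1) ⇒ at (2,8), heading right
t=2 face(E) ⇒ at (2,8), heading right
t=3 strafe(right, 1) ⇒ at (2,7), heading right
t=4 move(4) ⇒ at (2,7), heading right
t=5 move(3) ⇒ at (5,7), heading right

at (5,7), heading right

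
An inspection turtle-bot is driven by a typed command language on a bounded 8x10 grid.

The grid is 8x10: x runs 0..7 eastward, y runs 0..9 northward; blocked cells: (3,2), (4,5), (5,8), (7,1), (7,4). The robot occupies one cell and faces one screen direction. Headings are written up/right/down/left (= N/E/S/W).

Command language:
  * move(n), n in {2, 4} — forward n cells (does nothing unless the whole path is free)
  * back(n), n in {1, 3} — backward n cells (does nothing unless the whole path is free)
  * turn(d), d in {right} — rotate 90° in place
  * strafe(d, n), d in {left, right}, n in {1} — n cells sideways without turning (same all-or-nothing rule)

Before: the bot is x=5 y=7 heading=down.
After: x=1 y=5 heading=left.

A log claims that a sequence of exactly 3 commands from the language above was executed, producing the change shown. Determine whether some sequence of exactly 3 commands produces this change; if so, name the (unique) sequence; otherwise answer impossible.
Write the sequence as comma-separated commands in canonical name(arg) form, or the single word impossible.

no 3-step route produces this change.

impossible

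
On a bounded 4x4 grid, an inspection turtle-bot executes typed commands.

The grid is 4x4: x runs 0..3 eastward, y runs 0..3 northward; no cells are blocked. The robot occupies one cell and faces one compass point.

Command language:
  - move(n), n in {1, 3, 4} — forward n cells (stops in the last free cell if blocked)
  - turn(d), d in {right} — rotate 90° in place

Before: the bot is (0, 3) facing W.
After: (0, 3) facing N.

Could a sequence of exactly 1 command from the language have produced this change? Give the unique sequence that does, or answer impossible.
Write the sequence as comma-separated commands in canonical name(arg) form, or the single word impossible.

key: (0,3) unchanged — the single command moves nothing
start: (0, 3) facing W
t=1 turn(right) ⇒ (0, 3) facing N
uniquely the one of 4 1-step routes that fits.

turn(right)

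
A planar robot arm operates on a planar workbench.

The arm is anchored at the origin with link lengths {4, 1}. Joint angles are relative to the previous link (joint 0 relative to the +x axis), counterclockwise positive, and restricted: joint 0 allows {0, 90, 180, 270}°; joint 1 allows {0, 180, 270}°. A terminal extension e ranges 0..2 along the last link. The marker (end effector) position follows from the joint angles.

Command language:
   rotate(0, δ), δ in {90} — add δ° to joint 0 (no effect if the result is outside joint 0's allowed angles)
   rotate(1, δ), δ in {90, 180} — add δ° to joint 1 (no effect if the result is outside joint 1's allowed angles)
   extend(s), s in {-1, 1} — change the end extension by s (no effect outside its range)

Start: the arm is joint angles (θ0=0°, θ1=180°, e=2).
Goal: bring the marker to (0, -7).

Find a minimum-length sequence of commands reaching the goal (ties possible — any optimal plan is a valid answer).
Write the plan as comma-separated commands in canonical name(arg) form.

start: joint angles (θ0=0°, θ1=180°, e=2)
t=1 rotate(1, 180) ⇒ joint angles (θ0=0°, θ1=0°, e=2)
t=2 rotate(0, 90) ⇒ joint angles (θ0=90°, θ1=0°, e=2)
t=3 rotate(0, 90) ⇒ joint angles (θ0=180°, θ1=0°, e=2)
t=4 rotate(0, 90) ⇒ joint angles (θ0=270°, θ1=0°, e=2)
minimal: 4 command(s), checked below 4.

rotate(1, 180), rotate(0, 90), rotate(0, 90), rotate(0, 90)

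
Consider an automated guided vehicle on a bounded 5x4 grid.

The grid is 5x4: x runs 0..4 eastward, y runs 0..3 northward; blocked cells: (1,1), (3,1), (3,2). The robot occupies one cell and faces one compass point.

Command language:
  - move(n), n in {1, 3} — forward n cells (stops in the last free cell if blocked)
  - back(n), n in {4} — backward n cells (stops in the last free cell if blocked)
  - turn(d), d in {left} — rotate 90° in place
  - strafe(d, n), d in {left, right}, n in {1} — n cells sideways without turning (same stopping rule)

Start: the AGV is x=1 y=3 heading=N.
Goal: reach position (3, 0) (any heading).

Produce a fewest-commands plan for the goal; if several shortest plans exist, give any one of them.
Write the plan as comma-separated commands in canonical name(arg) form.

strafe(right, 1), back(4), strafe(right, 1)

start: x=1 y=3 heading=N
1. strafe(right, 1) → x=2 y=3 heading=N
2. back(4) → x=2 y=0 heading=N
3. strafe(right, 1) → x=3 y=0 heading=N
no 2-step plan works, so 3 is optimal.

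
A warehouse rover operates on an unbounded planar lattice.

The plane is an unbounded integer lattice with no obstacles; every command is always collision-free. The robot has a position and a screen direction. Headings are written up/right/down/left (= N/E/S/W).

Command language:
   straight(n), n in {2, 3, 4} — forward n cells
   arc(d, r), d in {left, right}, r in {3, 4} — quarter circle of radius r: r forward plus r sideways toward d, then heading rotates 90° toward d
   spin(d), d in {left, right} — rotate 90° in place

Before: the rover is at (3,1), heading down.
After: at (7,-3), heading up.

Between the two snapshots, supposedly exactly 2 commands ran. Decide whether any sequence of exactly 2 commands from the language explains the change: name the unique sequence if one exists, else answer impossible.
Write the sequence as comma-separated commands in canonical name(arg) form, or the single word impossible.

arc(left, 4), spin(left)

key: order matters: swapping arc(left, 4) and spin(left) lands elsewhere
t0: at (3,1), heading down
step 1 (arc(left, 4)): at (7,-3), heading right
step 2 (spin(left)): at (7,-3), heading up
uniquely the one of 81 2-step routes that fits.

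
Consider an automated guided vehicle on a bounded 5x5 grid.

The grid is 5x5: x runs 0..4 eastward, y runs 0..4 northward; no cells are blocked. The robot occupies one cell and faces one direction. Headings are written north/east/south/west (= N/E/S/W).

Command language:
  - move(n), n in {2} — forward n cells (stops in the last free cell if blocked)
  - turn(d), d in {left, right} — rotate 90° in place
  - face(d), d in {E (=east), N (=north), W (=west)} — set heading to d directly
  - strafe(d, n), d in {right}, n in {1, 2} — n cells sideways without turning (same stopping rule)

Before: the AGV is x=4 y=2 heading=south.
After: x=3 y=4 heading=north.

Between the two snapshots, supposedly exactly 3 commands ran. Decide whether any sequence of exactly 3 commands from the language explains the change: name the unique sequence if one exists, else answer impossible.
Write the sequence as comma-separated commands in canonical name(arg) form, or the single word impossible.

key: order matters: swapping strafe(right, 1) and move(2) lands elsewhere
begin: x=4 y=2 heading=south
t=1 strafe(right, 1) ⇒ x=3 y=2 heading=south
t=2 face(N) ⇒ x=3 y=2 heading=north
t=3 move(2) ⇒ x=3 y=4 heading=north
uniquely the one of 512 3-step routes that fits.

strafe(right, 1), face(N), move(2)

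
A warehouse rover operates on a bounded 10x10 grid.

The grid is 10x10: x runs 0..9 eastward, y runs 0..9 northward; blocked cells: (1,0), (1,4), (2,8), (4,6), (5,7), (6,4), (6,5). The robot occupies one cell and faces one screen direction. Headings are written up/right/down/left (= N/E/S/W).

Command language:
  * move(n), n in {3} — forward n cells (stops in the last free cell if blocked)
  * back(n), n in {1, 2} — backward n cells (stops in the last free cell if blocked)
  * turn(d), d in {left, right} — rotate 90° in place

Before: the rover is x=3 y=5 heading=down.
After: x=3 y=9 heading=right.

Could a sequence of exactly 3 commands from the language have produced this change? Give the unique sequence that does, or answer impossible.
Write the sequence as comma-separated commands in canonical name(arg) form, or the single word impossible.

back(2), back(2), turn(left)

key: running turn(left) before back(2) would end elsewhere — order is forced
from: x=3 y=5 heading=down
t=1 back(2) ⇒ x=3 y=7 heading=down
t=2 back(2) ⇒ x=3 y=9 heading=down
t=3 turn(left) ⇒ x=3 y=9 heading=right
no other 3-command option fits: unique.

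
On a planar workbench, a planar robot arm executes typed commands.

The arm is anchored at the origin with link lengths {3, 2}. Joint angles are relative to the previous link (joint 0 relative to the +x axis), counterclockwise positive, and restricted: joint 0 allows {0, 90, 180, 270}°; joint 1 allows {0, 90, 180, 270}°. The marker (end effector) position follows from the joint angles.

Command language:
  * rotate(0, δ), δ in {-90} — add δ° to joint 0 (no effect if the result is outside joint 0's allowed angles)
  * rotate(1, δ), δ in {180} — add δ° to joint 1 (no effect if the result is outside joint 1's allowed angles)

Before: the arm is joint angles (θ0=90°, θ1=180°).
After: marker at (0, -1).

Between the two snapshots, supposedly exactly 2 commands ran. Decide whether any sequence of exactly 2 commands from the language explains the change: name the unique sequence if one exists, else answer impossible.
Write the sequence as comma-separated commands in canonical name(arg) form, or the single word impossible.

start: joint angles (θ0=90°, θ1=180°)
1. rotate(0, -90) → joint angles (θ0=0°, θ1=180°)
2. rotate(0, -90) → joint angles (θ0=270°, θ1=180°)
uniquely the one of 4 2-step routes that fits.

rotate(0, -90), rotate(0, -90)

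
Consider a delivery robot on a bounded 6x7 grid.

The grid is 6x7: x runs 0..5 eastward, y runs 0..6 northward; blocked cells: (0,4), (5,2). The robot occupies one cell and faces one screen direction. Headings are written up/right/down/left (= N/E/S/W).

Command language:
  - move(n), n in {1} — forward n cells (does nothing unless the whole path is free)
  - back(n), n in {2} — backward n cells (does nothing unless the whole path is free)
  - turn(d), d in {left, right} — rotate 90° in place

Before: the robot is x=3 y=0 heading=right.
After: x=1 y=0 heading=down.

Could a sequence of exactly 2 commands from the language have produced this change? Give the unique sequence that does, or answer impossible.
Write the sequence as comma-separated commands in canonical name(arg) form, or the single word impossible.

back(2), turn(right)

key: cell and facing (now S) both changed — the 2 commands mix motion and turning
start: x=3 y=0 heading=right
1. back(2) → x=1 y=0 heading=right
2. turn(right) → x=1 y=0 heading=down
no rival 2-sequence matches.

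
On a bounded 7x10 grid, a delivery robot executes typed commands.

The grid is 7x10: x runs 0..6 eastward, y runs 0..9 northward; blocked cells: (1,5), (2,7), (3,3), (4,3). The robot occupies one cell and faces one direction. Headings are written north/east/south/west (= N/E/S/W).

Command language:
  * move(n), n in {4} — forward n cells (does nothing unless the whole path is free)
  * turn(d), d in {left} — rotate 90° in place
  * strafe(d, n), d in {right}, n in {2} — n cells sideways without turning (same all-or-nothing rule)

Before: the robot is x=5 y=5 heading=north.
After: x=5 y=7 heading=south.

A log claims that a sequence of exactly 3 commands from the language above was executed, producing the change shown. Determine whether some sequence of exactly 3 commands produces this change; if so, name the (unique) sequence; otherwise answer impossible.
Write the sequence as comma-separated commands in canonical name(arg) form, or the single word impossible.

key: position moved to (5,7) AND the heading swung to S — translation plus rotation needed
begin: x=5 y=5 heading=north
step 1 (turn(left)): x=5 y=5 heading=west
step 2 (strafe(right, 2)): x=5 y=7 heading=west
step 3 (turn(left)): x=5 y=7 heading=south
uniquely the one of 27 3-step routes that fits.

turn(left), strafe(right, 2), turn(left)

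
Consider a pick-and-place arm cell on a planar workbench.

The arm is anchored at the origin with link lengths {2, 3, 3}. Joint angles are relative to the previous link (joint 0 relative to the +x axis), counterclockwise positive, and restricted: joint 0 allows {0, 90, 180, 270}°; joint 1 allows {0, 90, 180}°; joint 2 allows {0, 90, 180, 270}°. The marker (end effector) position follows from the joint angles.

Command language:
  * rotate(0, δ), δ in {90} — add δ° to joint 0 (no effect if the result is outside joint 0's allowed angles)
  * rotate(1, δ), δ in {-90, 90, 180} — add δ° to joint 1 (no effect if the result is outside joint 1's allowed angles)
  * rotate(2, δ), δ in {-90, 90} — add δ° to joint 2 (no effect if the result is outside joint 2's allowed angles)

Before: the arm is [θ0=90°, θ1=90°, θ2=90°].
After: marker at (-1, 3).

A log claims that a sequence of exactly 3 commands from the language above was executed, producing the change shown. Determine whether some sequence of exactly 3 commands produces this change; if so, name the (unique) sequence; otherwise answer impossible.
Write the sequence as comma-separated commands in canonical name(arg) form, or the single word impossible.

start: [θ0=90°, θ1=90°, θ2=90°]
t=1 rotate(0, 90) ⇒ [θ0=180°, θ1=90°, θ2=90°]
t=2 rotate(0, 90) ⇒ [θ0=270°, θ1=90°, θ2=90°]
t=3 rotate(0, 90) ⇒ [θ0=0°, θ1=90°, θ2=90°]
uniquely the one of 216 3-step routes that fits.

rotate(0, 90), rotate(0, 90), rotate(0, 90)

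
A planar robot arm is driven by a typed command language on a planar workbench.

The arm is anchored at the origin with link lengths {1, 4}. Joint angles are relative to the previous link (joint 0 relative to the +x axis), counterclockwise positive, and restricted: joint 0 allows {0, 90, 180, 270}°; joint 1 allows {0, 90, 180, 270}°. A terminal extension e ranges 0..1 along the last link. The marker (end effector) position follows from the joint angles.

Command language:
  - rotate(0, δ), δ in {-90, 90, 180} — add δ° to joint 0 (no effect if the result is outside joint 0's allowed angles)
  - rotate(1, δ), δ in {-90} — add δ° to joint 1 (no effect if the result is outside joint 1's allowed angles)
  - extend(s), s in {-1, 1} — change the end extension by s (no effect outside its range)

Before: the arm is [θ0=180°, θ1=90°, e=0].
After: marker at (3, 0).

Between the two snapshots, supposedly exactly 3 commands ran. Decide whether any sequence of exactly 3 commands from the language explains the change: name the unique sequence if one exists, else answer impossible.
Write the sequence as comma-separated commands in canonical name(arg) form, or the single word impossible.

rotate(1, -90), rotate(1, -90), rotate(1, -90)

initial: [θ0=180°, θ1=90°, e=0]
t=1 rotate(1, -90) ⇒ [θ0=180°, θ1=0°, e=0]
t=2 rotate(1, -90) ⇒ [θ0=180°, θ1=270°, e=0]
t=3 rotate(1, -90) ⇒ [θ0=180°, θ1=180°, e=0]
all 216 alternatives checked — unique.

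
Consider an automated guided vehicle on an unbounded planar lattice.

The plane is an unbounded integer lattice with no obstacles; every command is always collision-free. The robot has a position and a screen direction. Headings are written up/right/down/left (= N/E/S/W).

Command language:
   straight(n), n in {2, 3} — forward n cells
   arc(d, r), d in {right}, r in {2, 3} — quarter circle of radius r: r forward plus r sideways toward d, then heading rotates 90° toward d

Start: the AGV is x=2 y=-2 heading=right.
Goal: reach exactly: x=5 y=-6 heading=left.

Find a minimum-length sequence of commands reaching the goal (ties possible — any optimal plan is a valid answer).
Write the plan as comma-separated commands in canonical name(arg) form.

initial: x=2 y=-2 heading=right
step 1 (straight(3)): x=5 y=-2 heading=right
step 2 (arc(right, 2)): x=7 y=-4 heading=down
step 3 (arc(right, 2)): x=5 y=-6 heading=left
shorter routes all fall short; 3 is best.

straight(3), arc(right, 2), arc(right, 2)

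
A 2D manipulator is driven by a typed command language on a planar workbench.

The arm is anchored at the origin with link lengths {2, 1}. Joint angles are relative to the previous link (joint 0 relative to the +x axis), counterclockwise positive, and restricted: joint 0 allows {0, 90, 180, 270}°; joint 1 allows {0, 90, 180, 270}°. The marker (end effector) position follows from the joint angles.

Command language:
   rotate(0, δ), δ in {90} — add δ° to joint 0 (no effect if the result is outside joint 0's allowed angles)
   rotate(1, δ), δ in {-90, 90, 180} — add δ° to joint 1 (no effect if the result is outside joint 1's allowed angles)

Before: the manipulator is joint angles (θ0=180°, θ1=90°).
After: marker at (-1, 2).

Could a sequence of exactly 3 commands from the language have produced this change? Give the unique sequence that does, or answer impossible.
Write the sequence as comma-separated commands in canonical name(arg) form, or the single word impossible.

rotate(0, 90), rotate(0, 90), rotate(0, 90)

from: joint angles (θ0=180°, θ1=90°)
[1] after rotate(0, 90): joint angles (θ0=270°, θ1=90°)
[2] after rotate(0, 90): joint angles (θ0=0°, θ1=90°)
[3] after rotate(0, 90): joint angles (θ0=90°, θ1=90°)
no rival 3-sequence matches.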